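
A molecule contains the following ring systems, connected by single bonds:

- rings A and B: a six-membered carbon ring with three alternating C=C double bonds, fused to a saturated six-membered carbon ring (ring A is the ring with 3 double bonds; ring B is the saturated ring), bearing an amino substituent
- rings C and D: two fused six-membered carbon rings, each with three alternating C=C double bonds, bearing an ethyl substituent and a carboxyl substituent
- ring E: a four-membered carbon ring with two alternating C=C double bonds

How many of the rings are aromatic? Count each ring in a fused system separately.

3

Ring A has a continuous p-orbital overlap around the ring; 3 ring double bonds give 6 π electrons. That satisfies 4n+2 with n=1, so ring A is aromatic (benzene ring).
Ring B has four sp³ carbons, so it is not fully conjugated — not aromatic (cyclohexane ring).
Rings C and D form a fused bicyclic system with 10 sp² atoms and 10 π electrons from ring double bonds. 10 = 4(2)+2, so the system is aromatic and both rings count as aromatic (naphthalene).
Ring E has only sp² ring atoms; a planar conformation would have a fully conjugated π system of 4 electrons. But 4 = 4(1), which is 4n not 4n+2, so ring E is not aromatic (cyclobutadiene) — cyclobutadiene is antiaromatic and distorts to a rectangle.
Aromatic: A, C, D. Total: 3.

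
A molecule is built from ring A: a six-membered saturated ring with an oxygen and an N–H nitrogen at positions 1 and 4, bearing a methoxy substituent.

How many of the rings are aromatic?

0

Ring A has only sp³ atoms, so it is not fully conjugated — not aromatic (morpholine).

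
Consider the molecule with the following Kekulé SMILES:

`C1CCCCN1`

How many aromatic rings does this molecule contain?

0

The SMILES encodes a six-membered saturated ring of five carbons and one N–H nitrogen.
The 6-membered ring with one N–H has only sp³ atoms, so it is not fully conjugated — not aromatic (piperidine).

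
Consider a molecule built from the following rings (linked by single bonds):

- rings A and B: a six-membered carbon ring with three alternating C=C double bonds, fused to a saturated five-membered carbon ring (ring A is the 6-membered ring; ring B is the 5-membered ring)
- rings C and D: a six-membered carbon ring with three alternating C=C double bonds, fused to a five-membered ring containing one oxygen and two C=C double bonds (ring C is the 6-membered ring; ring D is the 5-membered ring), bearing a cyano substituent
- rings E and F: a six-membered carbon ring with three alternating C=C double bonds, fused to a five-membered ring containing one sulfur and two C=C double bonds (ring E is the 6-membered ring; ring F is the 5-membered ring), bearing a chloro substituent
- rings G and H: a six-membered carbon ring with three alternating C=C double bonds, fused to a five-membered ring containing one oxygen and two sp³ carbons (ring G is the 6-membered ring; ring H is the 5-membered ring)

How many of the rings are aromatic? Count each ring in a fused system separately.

6

Ring A has a continuous p-orbital overlap around the ring; 3 ring double bonds give 6 π electrons. Since 6 = 4n+2 (n=1), ring A is aromatic (benzene ring).
Ring B has three sp³ carbons, so it is not fully conjugated — not aromatic (cyclopentane ring).
Rings C and D form a fused bicyclic system (with one oxygen) with 9 sp² atoms and 10 π electrons from ring double bonds plus a heteroatom lone pair. 10 = 4(2)+2, so the system is aromatic and both rings count as aromatic (benzofuran).
Rings E and F form a fused bicyclic system (with one sulfur) with 9 sp² atoms and 10 π electrons from ring double bonds plus a heteroatom lone pair. 10 = 4(2)+2, so the system is aromatic and both rings count as aromatic (benzothiophene).
Ring G is planar and fully conjugated; 3 ring double bonds give 6 π electrons. Since 6 = 4n+2 (n=1), ring G is aromatic (benzene ring).
Ring H has two sp³ carbons, so it is not fully conjugated — not aromatic (oxolane ring).
Aromatic: A, C, D, E, F, G. Total: 6.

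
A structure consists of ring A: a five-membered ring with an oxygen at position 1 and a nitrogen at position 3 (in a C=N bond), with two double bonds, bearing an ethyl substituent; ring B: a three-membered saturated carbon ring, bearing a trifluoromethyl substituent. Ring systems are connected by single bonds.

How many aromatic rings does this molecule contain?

1

Ring A is fully conjugated (every ring atom contributes a p orbital); 2 ring double bonds (4 π electrons) plus a heteroatom lone pair (2) give 6 π electrons. 6 = 4(1)+2, so ring A is aromatic (oxazole).
Ring B has only sp³ atoms, so it is not fully conjugated — not aromatic (cyclopropane).
Aromatic: A. Total: 1.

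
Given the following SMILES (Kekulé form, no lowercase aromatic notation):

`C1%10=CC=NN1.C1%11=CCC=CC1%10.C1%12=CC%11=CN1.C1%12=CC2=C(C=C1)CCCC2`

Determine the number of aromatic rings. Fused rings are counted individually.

3

The SMILES encodes a five-membered ring with two adjacent nitrogens (one bearing H, one in a double bond) and two double bonds; a six-membered carbon ring with two isolated C=C double bonds and two sp³ carbons; a five-membered ring of four carbons and one nitrogen bearing a hydrogen, with two C=C double bonds; a six-membered carbon ring with three alternating C=C double bonds, fused to a saturated six-membered carbon ring.
The 5-membered ring with two adjacent nitrogens (one N–H, one =N–) has a continuous p-orbital overlap around the ring; 2 ring double bonds (4 π electrons) plus a heteroatom lone pair (2) give 6 π electrons. That satisfies 4n+2 with n=1, so it is aromatic (pyrazole).
The 6-membered ring has two sp³ carbons, so it is not fully conjugated — not aromatic (1,4-cyclohexadiene).
The 5-membered ring with one N–H is planar and fully conjugated; 2 ring double bonds (4 π electrons) plus a heteroatom lone pair (2) give 6 π electrons. Since 6 = 4n+2 (n=1), it is aromatic (pyrrole).
The second 6-membered ring is fully conjugated (every ring atom contributes a p orbital); 3 ring double bonds give 6 π electrons. That satisfies 4n+2 with n=1, so it is aromatic (benzene ring).
The third 6-membered ring has four sp³ carbons, so it is not fully conjugated — not aromatic (cyclohexane ring).
3 of the 5 rings are aromatic. Total: 3.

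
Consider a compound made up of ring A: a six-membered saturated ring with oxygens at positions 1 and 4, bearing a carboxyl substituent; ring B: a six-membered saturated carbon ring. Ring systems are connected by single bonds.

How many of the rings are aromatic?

0

Ring A has only sp³ atoms, so it is not fully conjugated — not aromatic (1,4-dioxane).
Ring B has only sp³ atoms, so it is not fully conjugated — not aromatic (cyclohexane).
No ring is aromatic. Total: 0.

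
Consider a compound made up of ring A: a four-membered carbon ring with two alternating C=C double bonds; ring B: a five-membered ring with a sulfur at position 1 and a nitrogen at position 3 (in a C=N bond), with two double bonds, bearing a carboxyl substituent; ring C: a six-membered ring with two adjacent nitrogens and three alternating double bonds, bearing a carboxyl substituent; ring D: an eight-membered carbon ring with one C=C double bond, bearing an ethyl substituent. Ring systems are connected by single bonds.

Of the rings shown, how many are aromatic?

2

Ring A has only sp² ring atoms; a planar conformation would have a fully conjugated π system of 4 electrons. But 4 = 4(1), which is 4n not 4n+2, so ring A is not aromatic (cyclobutadiene) — cyclobutadiene is antiaromatic and distorts to a rectangle.
Ring B is planar and fully conjugated; 2 ring double bonds (4 π electrons) plus a heteroatom lone pair (2) give 6 π electrons. That satisfies 4n+2 with n=1, so ring B is aromatic (thiazole).
Ring C has a continuous p-orbital overlap around the ring; 3 ring double bonds give 6 π electrons. 6 = 4(1)+2, so ring C is aromatic (pyridazine).
Ring D has six sp³ carbons, so it is not fully conjugated — not aromatic (cyclooctene).
Aromatic: B, C. Total: 2.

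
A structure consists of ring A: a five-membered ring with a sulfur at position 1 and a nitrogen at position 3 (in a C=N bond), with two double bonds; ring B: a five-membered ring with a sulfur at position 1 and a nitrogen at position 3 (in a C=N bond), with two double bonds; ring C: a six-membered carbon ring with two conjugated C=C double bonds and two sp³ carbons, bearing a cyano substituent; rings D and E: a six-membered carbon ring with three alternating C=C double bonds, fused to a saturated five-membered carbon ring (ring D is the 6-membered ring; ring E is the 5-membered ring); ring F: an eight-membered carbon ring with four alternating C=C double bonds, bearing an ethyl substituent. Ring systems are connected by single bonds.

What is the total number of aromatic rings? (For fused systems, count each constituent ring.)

3

Ring A is fully conjugated (every ring atom contributes a p orbital); 2 ring double bonds (4 π electrons) plus a heteroatom lone pair (2) give 6 π electrons. 6 = 4(1)+2, so ring A is aromatic (thiazole).
Ring B is fully conjugated (every ring atom contributes a p orbital); 2 ring double bonds (4 π electrons) plus a heteroatom lone pair (2) give 6 π electrons. 6 = 4(1)+2, so ring B is aromatic (thiazole).
Ring C has two sp³ carbons, so it is not fully conjugated — not aromatic (1,3-cyclohexadiene).
Ring D is planar and fully conjugated; 3 ring double bonds give 6 π electrons. 6 = 4(1)+2, so ring D is aromatic (benzene ring).
Ring E has three sp³ carbons, so it is not fully conjugated — not aromatic (cyclopentane ring).
Ring F has only sp² ring atoms; a planar conformation would have a fully conjugated π system of 8 electrons. But 8 = 4(2), which is 4n not 4n+2, so ring F is not aromatic (cyclooctatetraene) — cyclooctatetraene distorts into a non-planar tub to avoid antiaromaticity.
Aromatic: A, B, D. Total: 3.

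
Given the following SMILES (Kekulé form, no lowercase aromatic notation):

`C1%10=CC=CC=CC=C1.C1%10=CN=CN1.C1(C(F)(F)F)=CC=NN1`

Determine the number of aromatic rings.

2

The SMILES encodes an eight-membered carbon ring with four alternating C=C double bonds; a five-membered ring with nitrogens at positions 1 and 3 (one bearing H, one in a C=N bond) and two double bonds; a five-membered ring with two adjacent nitrogens (one bearing H, one in a double bond) and two double bonds.
The 8-membered ring has only sp² ring atoms; a planar conformation would have a fully conjugated π system of 8 electrons. But 8 = 4(2), which is 4n not 4n+2, so it is not aromatic (cyclooctatetraene) — cyclooctatetraene distorts into a non-planar tub to avoid antiaromaticity.
The 5-membered ring with two nitrogens (one N–H, one =N–) has a continuous p-orbital overlap around the ring; 2 ring double bonds (4 π electrons) plus a heteroatom lone pair (2) give 6 π electrons. That satisfies 4n+2 with n=1, so it is aromatic (imidazole).
The 5-membered ring with two adjacent nitrogens (one N–H, one =N–) is planar and fully conjugated; 2 ring double bonds (4 π electrons) plus a heteroatom lone pair (2) give 6 π electrons. 6 = 4(1)+2, so it is aromatic (pyrazole).
2 of the 3 rings are aromatic. Total: 2.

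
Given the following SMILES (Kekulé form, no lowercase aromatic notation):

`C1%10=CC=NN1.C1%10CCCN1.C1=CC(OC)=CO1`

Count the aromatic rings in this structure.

The SMILES encodes a five-membered ring with two adjacent nitrogens (one bearing H, one in a double bond) and two double bonds; a five-membered saturated ring of four carbons and one N–H nitrogen; a five-membered ring of four carbons and one oxygen, with two C=C double bonds.
The 5-membered ring with two adjacent nitrogens (one N–H, one =N–) is fully conjugated (every ring atom contributes a p orbital); 2 ring double bonds (4 π electrons) plus a heteroatom lone pair (2) give 6 π electrons. Since 6 = 4n+2 (n=1), it is aromatic (pyrazole).
The 5-membered ring with one N–H has only sp³ atoms, so it is not fully conjugated — not aromatic (pyrrolidine).
The 5-membered ring with one oxygen is planar and fully conjugated; 2 ring double bonds (4 π electrons) plus a heteroatom lone pair (2) give 6 π electrons. Since 6 = 4n+2 (n=1), it is aromatic (furan).
2 of the 3 rings are aromatic. Total: 2.

2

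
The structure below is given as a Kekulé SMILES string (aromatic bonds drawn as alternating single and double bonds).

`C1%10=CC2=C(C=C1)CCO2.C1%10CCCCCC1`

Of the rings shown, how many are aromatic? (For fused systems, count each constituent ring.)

1

The SMILES encodes a six-membered carbon ring with three alternating C=C double bonds, fused to a five-membered ring containing one oxygen and two sp³ carbons; a seven-membered saturated carbon ring.
The 6-membered ring is fully conjugated (every ring atom contributes a p orbital); 3 ring double bonds give 6 π electrons. 6 = 4(1)+2, so it is aromatic (benzene ring).
The 5-membered ring with one oxygen has two sp³ carbons, so it is not fully conjugated — not aromatic (oxolane ring).
The 7-membered ring has only sp³ atoms, so it is not fully conjugated — not aromatic (cycloheptane).
1 of the 3 rings is aromatic. Total: 1.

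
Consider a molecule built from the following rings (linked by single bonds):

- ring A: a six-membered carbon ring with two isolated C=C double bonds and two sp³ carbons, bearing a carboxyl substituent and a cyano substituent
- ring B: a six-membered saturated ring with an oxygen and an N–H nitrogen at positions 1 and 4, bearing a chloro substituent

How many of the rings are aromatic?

Ring A has two sp³ carbons, so it is not fully conjugated — not aromatic (1,4-cyclohexadiene).
Ring B has only sp³ atoms, so it is not fully conjugated — not aromatic (morpholine).
No ring is aromatic. Total: 0.

0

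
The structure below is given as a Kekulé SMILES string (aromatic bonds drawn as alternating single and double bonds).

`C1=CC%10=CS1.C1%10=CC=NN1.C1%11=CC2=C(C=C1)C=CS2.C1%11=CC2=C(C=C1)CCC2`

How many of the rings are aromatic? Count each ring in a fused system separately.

5

The SMILES encodes a five-membered ring of four carbons and one sulfur, with two C=C double bonds; a five-membered ring with two adjacent nitrogens (one bearing H, one in a double bond) and two double bonds; a six-membered carbon ring with three alternating C=C double bonds, fused to a five-membered ring containing one sulfur and two C=C double bonds; a six-membered carbon ring with three alternating C=C double bonds, fused to a saturated five-membered carbon ring.
The 5-membered ring with one sulfur is planar and fully conjugated; 2 ring double bonds (4 π electrons) plus a heteroatom lone pair (2) give 6 π electrons. 6 = 4(1)+2, so it is aromatic (thiophene).
The 5-membered ring with two adjacent nitrogens (one N–H, one =N–) has a continuous p-orbital overlap around the ring; 2 ring double bonds (4 π electrons) plus a heteroatom lone pair (2) give 6 π electrons. That satisfies 4n+2 with n=1, so it is aromatic (pyrazole).
The fused 6/5-membered bicyclic (with one sulfur) is a single π system with 9 sp² atoms and 10 π electrons from ring double bonds plus a heteroatom lone pair. 10 = 4(2)+2, so the system is aromatic and both rings count as aromatic (benzothiophene).
The 6-membered ring has a continuous p-orbital overlap around the ring; 3 ring double bonds give 6 π electrons. That satisfies 4n+2 with n=1, so it is aromatic (benzene ring).
The 5-membered ring has three sp³ carbons, so it is not fully conjugated — not aromatic (cyclopentane ring).
5 of the 6 rings are aromatic. Total: 5.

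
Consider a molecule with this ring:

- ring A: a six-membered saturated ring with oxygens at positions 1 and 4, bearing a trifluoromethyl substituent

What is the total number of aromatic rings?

Ring A has only sp³ atoms, so it is not fully conjugated — not aromatic (1,4-dioxane).

0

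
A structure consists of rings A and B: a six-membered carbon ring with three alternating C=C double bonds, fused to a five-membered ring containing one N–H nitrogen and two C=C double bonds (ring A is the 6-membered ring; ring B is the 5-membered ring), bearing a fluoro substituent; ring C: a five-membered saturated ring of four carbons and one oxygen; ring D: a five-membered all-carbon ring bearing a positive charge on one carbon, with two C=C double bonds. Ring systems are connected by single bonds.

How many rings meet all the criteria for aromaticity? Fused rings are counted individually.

2

Rings A and B form a fused bicyclic system (with one N–H) with 9 sp² atoms and 10 π electrons from ring double bonds plus a heteroatom lone pair. 10 = 4(2)+2, so the system is aromatic and both rings count as aromatic (indole).
Ring C has only sp³ atoms, so it is not fully conjugated — not aromatic (tetrahydrofuran).
Ring D has only sp² ring atoms; a planar conformation would have a fully conjugated π system of 4 electrons. But 4 = 4(1), which is 4n not 4n+2, so ring D is not aromatic (cyclopentadienyl cation).
Aromatic: A, B. Total: 2.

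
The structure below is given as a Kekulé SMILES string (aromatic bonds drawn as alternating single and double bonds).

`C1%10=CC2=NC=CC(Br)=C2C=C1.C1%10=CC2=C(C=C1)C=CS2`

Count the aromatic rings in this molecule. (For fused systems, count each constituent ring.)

4

The SMILES encodes two fused six-membered rings, each with three alternating double bonds; one ring is all carbon and the other has one ring nitrogen; a six-membered carbon ring with three alternating C=C double bonds, fused to a five-membered ring containing one sulfur and two C=C double bonds.
The fused 6/6-membered bicyclic (with one nitrogen) is a single π system with 10 sp² atoms and 10 π electrons from ring double bonds. 10 = 4(2)+2, so the system is aromatic and both rings count as aromatic (quinoline).
The fused 6/5-membered bicyclic (with one sulfur) is a single π system with 9 sp² atoms and 10 π electrons from ring double bonds plus a heteroatom lone pair. 10 = 4(2)+2, so the system is aromatic and both rings count as aromatic (benzothiophene).
4 of the 4 rings are aromatic. Total: 4.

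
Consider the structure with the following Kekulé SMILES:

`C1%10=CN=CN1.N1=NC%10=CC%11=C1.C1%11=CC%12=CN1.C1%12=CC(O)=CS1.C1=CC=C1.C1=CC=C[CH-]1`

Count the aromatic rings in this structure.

5

The SMILES encodes a five-membered ring with nitrogens at positions 1 and 3 (one bearing H, one in a C=N bond) and two double bonds; a six-membered ring with two adjacent nitrogens and three alternating double bonds; a five-membered ring of four carbons and one nitrogen bearing a hydrogen, with two C=C double bonds; a five-membered ring of four carbons and one sulfur, with two C=C double bonds; a four-membered carbon ring with two alternating C=C double bonds; a five-membered all-carbon ring bearing a negative charge on one carbon, with two C=C double bonds.
The 5-membered ring with two nitrogens (one N–H, one =N–) is planar and fully conjugated; 2 ring double bonds (4 π electrons) plus a heteroatom lone pair (2) give 6 π electrons. Since 6 = 4n+2 (n=1), it is aromatic (imidazole).
The 6-membered ring with two nitrogens (1,2) has a continuous p-orbital overlap around the ring; 3 ring double bonds give 6 π electrons. That satisfies 4n+2 with n=1, so it is aromatic (pyridazine).
The 5-membered ring with one N–H is planar and fully conjugated; 2 ring double bonds (4 π electrons) plus a heteroatom lone pair (2) give 6 π electrons. That satisfies 4n+2 with n=1, so it is aromatic (pyrrole).
The 5-membered ring with one sulfur is fully conjugated (every ring atom contributes a p orbital); 2 ring double bonds (4 π electrons) plus a heteroatom lone pair (2) give 6 π electrons. That satisfies 4n+2 with n=1, so it is aromatic (thiophene).
The 4-membered ring has only sp² ring atoms; a planar conformation would have a fully conjugated π system of 4 electrons. But 4 = 4(1), which is 4n not 4n+2, so it is not aromatic (cyclobutadiene) — cyclobutadiene is antiaromatic and distorts to a rectangle.
The 5-membered ring is fully conjugated (every ring atom contributes a p orbital); 2 ring double bonds (4 π electrons) plus the carbanion lone pair (2) give 6 π electrons. 6 = 4(1)+2, so it is aromatic (cyclopentadienyl anion).
5 of the 6 rings are aromatic. Total: 5.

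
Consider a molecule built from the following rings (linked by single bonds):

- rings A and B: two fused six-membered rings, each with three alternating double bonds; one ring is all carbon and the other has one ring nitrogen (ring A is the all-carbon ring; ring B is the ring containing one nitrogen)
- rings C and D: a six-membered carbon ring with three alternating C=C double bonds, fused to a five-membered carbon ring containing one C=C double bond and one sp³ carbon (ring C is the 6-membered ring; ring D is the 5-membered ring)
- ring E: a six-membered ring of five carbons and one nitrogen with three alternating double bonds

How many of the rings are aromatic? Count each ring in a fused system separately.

4

Rings A and B form a fused bicyclic system (with one nitrogen) with 10 sp² atoms and 10 π electrons from ring double bonds. 10 = 4(2)+2, so the system is aromatic and both rings count as aromatic (quinoline).
Ring C has a continuous p-orbital overlap around the ring; 3 ring double bonds give 6 π electrons. That satisfies 4n+2 with n=1, so ring C is aromatic (benzene ring).
Ring D has one sp³ carbon, so it is not fully conjugated — not aromatic (cyclopentene ring).
Ring E is planar and fully conjugated; 3 ring double bonds give 6 π electrons. Since 6 = 4n+2 (n=1), ring E is aromatic (pyridine).
Aromatic: A, B, C, E. Total: 4.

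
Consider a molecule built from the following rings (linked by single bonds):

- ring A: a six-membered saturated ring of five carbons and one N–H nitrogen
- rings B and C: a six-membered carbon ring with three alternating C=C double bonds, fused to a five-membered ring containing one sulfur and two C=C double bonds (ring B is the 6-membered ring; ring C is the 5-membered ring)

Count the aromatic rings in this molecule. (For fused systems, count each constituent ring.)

Ring A has only sp³ atoms, so it is not fully conjugated — not aromatic (piperidine).
Rings B and C form a fused bicyclic system (with one sulfur) with 9 sp² atoms and 10 π electrons from ring double bonds plus a heteroatom lone pair. 10 = 4(2)+2, so the system is aromatic and both rings count as aromatic (benzothiophene).
Aromatic: B, C. Total: 2.

2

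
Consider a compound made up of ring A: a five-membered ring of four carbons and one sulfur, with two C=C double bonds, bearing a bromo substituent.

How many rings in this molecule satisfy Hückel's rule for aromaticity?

Ring A has a continuous p-orbital overlap around the ring; 2 ring double bonds (4 π electrons) plus a heteroatom lone pair (2) give 6 π electrons. Since 6 = 4n+2 (n=1), ring A is aromatic (thiophene).

1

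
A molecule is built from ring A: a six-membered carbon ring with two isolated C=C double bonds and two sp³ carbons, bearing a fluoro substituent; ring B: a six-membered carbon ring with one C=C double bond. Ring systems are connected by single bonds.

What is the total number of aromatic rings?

0

Ring A has two sp³ carbons, so it is not fully conjugated — not aromatic (1,4-cyclohexadiene).
Ring B has four sp³ carbons, so it is not fully conjugated — not aromatic (cyclohexene).
No ring is aromatic. Total: 0.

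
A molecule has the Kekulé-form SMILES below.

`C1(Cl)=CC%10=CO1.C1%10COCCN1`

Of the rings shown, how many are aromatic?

The SMILES encodes a five-membered ring of four carbons and one oxygen, with two C=C double bonds; a six-membered saturated ring with an oxygen and an N–H nitrogen at positions 1 and 4.
The 5-membered ring with one oxygen is fully conjugated (every ring atom contributes a p orbital); 2 ring double bonds (4 π electrons) plus a heteroatom lone pair (2) give 6 π electrons. That satisfies 4n+2 with n=1, so it is aromatic (furan).
The 6-membered ring with one oxygen and one N–H (1,4) has only sp³ atoms, so it is not fully conjugated — not aromatic (morpholine).
1 of the 2 rings is aromatic. Total: 1.

1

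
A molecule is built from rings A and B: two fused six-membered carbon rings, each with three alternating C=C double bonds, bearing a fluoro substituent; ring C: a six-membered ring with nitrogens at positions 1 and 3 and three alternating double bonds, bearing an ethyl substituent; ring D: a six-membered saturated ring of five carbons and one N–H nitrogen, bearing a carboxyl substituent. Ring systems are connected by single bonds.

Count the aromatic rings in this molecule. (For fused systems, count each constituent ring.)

3

Rings A and B form a fused bicyclic system with 10 sp² atoms and 10 π electrons from ring double bonds. 10 = 4(2)+2, so the system is aromatic and both rings count as aromatic (naphthalene).
Ring C is fully conjugated (every ring atom contributes a p orbital); 3 ring double bonds give 6 π electrons. 6 = 4(1)+2, so ring C is aromatic (pyrimidine).
Ring D has only sp³ atoms, so it is not fully conjugated — not aromatic (piperidine).
Aromatic: A, B, C. Total: 3.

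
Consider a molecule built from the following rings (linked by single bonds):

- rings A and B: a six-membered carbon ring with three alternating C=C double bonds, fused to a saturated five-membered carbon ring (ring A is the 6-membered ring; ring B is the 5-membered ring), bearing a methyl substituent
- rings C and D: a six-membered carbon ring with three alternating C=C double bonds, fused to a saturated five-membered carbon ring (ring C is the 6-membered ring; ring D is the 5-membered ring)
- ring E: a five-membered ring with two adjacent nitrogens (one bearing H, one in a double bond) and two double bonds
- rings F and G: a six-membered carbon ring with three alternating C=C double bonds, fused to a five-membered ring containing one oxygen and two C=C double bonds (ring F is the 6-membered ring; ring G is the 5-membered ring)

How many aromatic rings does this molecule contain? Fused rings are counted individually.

Ring A has a continuous p-orbital overlap around the ring; 3 ring double bonds give 6 π electrons. That satisfies 4n+2 with n=1, so ring A is aromatic (benzene ring).
Ring B has three sp³ carbons, so it is not fully conjugated — not aromatic (cyclopentane ring).
Ring C is planar and fully conjugated; 3 ring double bonds give 6 π electrons. 6 = 4(1)+2, so ring C is aromatic (benzene ring).
Ring D has three sp³ carbons, so it is not fully conjugated — not aromatic (cyclopentane ring).
Ring E is fully conjugated (every ring atom contributes a p orbital); 2 ring double bonds (4 π electrons) plus a heteroatom lone pair (2) give 6 π electrons. Since 6 = 4n+2 (n=1), ring E is aromatic (pyrazole).
Rings F and G form a fused bicyclic system (with one oxygen) with 9 sp² atoms and 10 π electrons from ring double bonds plus a heteroatom lone pair. 10 = 4(2)+2, so the system is aromatic and both rings count as aromatic (benzofuran).
Aromatic: A, C, E, F, G. Total: 5.

5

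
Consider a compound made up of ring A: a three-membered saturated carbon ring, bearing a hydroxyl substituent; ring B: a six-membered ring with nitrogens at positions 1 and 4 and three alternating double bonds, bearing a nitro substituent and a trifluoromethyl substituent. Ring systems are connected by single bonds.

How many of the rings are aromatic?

Ring A has only sp³ atoms, so it is not fully conjugated — not aromatic (cyclopropane).
Ring B is planar and fully conjugated; 3 ring double bonds give 6 π electrons. That satisfies 4n+2 with n=1, so ring B is aromatic (pyrazine).
Aromatic: B. Total: 1.

1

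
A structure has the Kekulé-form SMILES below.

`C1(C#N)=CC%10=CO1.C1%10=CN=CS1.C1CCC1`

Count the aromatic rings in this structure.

2

The SMILES encodes a five-membered ring of four carbons and one oxygen, with two C=C double bonds; a five-membered ring with a sulfur at position 1 and a nitrogen at position 3 (in a C=N bond), with two double bonds; a four-membered saturated carbon ring.
The 5-membered ring with one oxygen is fully conjugated (every ring atom contributes a p orbital); 2 ring double bonds (4 π electrons) plus a heteroatom lone pair (2) give 6 π electrons. That satisfies 4n+2 with n=1, so it is aromatic (furan).
The 5-membered ring with one sulfur and one =N– is fully conjugated (every ring atom contributes a p orbital); 2 ring double bonds (4 π electrons) plus a heteroatom lone pair (2) give 6 π electrons. Since 6 = 4n+2 (n=1), it is aromatic (thiazole).
The 4-membered ring has only sp³ atoms, so it is not fully conjugated — not aromatic (cyclobutane).
2 of the 3 rings are aromatic. Total: 2.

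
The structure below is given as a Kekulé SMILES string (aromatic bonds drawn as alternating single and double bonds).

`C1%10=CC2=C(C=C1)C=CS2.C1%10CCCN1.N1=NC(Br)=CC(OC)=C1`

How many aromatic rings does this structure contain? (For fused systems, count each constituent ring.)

The SMILES encodes a six-membered carbon ring with three alternating C=C double bonds, fused to a five-membered ring containing one sulfur and two C=C double bonds; a five-membered saturated ring of four carbons and one N–H nitrogen; a six-membered ring with two adjacent nitrogens and three alternating double bonds.
The fused 6/5-membered bicyclic (with one sulfur) is a single π system with 9 sp² atoms and 10 π electrons from ring double bonds plus a heteroatom lone pair. 10 = 4(2)+2, so the system is aromatic and both rings count as aromatic (benzothiophene).
The 5-membered ring with one N–H has only sp³ atoms, so it is not fully conjugated — not aromatic (pyrrolidine).
The 6-membered ring with two nitrogens (1,2) is fully conjugated (every ring atom contributes a p orbital); 3 ring double bonds give 6 π electrons. 6 = 4(1)+2, so it is aromatic (pyridazine).
3 of the 4 rings are aromatic. Total: 3.

3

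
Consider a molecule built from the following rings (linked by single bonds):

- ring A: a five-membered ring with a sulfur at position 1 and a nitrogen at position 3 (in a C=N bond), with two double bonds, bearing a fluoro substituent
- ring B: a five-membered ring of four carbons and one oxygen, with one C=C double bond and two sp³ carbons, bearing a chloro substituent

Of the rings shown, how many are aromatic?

Ring A has a continuous p-orbital overlap around the ring; 2 ring double bonds (4 π electrons) plus a heteroatom lone pair (2) give 6 π electrons. That satisfies 4n+2 with n=1, so ring A is aromatic (thiazole).
Ring B has two sp³ carbons, so it is not fully conjugated — not aromatic (2,3-dihydrofuran).
Aromatic: A. Total: 1.

1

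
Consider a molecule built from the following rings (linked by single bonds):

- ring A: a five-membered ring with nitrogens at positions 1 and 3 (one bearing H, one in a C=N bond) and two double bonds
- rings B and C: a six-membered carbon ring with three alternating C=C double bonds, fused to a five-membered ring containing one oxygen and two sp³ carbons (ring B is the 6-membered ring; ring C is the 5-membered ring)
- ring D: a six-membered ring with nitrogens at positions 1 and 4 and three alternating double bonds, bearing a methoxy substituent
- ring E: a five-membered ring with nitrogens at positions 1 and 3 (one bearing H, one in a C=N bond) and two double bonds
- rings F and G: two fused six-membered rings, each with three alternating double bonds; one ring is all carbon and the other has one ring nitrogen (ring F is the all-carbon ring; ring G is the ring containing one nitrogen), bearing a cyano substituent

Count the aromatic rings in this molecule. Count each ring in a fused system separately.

Ring A has a continuous p-orbital overlap around the ring; 2 ring double bonds (4 π electrons) plus a heteroatom lone pair (2) give 6 π electrons. Since 6 = 4n+2 (n=1), ring A is aromatic (imidazole).
Ring B is planar and fully conjugated; 3 ring double bonds give 6 π electrons. That satisfies 4n+2 with n=1, so ring B is aromatic (benzene ring).
Ring C has two sp³ carbons, so it is not fully conjugated — not aromatic (oxolane ring).
Ring D is planar and fully conjugated; 3 ring double bonds give 6 π electrons. Since 6 = 4n+2 (n=1), ring D is aromatic (pyrazine).
Ring E has a continuous p-orbital overlap around the ring; 2 ring double bonds (4 π electrons) plus a heteroatom lone pair (2) give 6 π electrons. 6 = 4(1)+2, so ring E is aromatic (imidazole).
Rings F and G form a fused bicyclic system (with one nitrogen) with 10 sp² atoms and 10 π electrons from ring double bonds. 10 = 4(2)+2, so the system is aromatic and both rings count as aromatic (quinoline).
Aromatic: A, B, D, E, F, G. Total: 6.

6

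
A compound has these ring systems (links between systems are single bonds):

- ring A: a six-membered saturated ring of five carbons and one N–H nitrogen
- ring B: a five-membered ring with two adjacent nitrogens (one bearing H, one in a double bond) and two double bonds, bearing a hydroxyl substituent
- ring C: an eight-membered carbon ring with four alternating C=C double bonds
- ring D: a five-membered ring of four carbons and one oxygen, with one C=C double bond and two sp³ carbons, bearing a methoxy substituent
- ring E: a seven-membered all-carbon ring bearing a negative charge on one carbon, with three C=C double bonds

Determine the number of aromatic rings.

Ring A has only sp³ atoms, so it is not fully conjugated — not aromatic (piperidine).
Ring B is planar and fully conjugated; 2 ring double bonds (4 π electrons) plus a heteroatom lone pair (2) give 6 π electrons. That satisfies 4n+2 with n=1, so ring B is aromatic (pyrazole).
Ring C has only sp² ring atoms; a planar conformation would have a fully conjugated π system of 8 electrons. But 8 = 4(2), which is 4n not 4n+2, so ring C is not aromatic (cyclooctatetraene) — cyclooctatetraene distorts into a non-planar tub to avoid antiaromaticity.
Ring D has two sp³ carbons, so it is not fully conjugated — not aromatic (2,3-dihydrofuran).
Ring E has only sp² ring atoms; a planar conformation would have a fully conjugated π system of 8 electrons. But 8 = 4(2), which is 4n not 4n+2, so ring E is not aromatic (cycloheptatrienyl anion).
Aromatic: B. Total: 1.

1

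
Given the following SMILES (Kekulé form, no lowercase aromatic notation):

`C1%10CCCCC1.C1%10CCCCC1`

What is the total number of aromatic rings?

The SMILES encodes a six-membered saturated carbon ring; a six-membered saturated carbon ring.
The 6-membered ring has only sp³ atoms, so it is not fully conjugated — not aromatic (cyclohexane).
The second 6-membered ring has only sp³ atoms, so it is not fully conjugated — not aromatic (cyclohexane).
None of the rings are aromatic. Total: 0.

0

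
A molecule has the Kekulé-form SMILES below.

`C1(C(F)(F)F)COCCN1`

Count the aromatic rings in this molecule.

0

The SMILES encodes a six-membered saturated ring with an oxygen and an N–H nitrogen at positions 1 and 4.
The 6-membered ring with one oxygen and one N–H (1,4) has only sp³ atoms, so it is not fully conjugated — not aromatic (morpholine).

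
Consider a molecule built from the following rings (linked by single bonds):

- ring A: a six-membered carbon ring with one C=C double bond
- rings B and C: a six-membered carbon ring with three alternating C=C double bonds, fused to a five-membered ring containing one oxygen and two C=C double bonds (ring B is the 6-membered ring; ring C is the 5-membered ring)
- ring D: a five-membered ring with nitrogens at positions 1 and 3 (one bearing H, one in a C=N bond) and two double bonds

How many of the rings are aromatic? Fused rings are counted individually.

3

Ring A has four sp³ carbons, so it is not fully conjugated — not aromatic (cyclohexene).
Rings B and C form a fused bicyclic system (with one oxygen) with 9 sp² atoms and 10 π electrons from ring double bonds plus a heteroatom lone pair. 10 = 4(2)+2, so the system is aromatic and both rings count as aromatic (benzofuran).
Ring D is fully conjugated (every ring atom contributes a p orbital); 2 ring double bonds (4 π electrons) plus a heteroatom lone pair (2) give 6 π electrons. That satisfies 4n+2 with n=1, so ring D is aromatic (imidazole).
Aromatic: B, C, D. Total: 3.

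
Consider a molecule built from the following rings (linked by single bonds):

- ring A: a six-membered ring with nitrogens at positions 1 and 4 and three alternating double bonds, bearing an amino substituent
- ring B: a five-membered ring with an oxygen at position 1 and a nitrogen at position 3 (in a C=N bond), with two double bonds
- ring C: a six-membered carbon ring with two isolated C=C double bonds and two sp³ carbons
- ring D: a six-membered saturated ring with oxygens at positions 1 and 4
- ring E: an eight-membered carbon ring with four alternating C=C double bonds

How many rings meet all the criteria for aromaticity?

Ring A has a continuous p-orbital overlap around the ring; 3 ring double bonds give 6 π electrons. Since 6 = 4n+2 (n=1), ring A is aromatic (pyrazine).
Ring B has a continuous p-orbital overlap around the ring; 2 ring double bonds (4 π electrons) plus a heteroatom lone pair (2) give 6 π electrons. Since 6 = 4n+2 (n=1), ring B is aromatic (oxazole).
Ring C has two sp³ carbons, so it is not fully conjugated — not aromatic (1,4-cyclohexadiene).
Ring D has only sp³ atoms, so it is not fully conjugated — not aromatic (1,4-dioxane).
Ring E has only sp² ring atoms; a planar conformation would have a fully conjugated π system of 8 electrons. But 8 = 4(2), which is 4n not 4n+2, so ring E is not aromatic (cyclooctatetraene) — cyclooctatetraene distorts into a non-planar tub to avoid antiaromaticity.
Aromatic: A, B. Total: 2.

2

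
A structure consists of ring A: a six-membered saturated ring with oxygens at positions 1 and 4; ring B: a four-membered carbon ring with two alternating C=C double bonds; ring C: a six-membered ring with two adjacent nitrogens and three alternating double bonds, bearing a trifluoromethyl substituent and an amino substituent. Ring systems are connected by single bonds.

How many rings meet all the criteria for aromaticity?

Ring A has only sp³ atoms, so it is not fully conjugated — not aromatic (1,4-dioxane).
Ring B has only sp² ring atoms; a planar conformation would have a fully conjugated π system of 4 electrons. But 4 = 4(1), which is 4n not 4n+2, so ring B is not aromatic (cyclobutadiene) — cyclobutadiene is antiaromatic and distorts to a rectangle.
Ring C is planar and fully conjugated; 3 ring double bonds give 6 π electrons. Since 6 = 4n+2 (n=1), ring C is aromatic (pyridazine).
Aromatic: C. Total: 1.

1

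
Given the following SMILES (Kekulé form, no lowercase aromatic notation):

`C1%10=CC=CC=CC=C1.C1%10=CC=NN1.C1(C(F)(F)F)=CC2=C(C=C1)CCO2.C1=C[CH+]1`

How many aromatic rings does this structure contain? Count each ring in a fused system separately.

3

The SMILES encodes an eight-membered carbon ring with four alternating C=C double bonds; a five-membered ring with two adjacent nitrogens (one bearing H, one in a double bond) and two double bonds; a six-membered carbon ring with three alternating C=C double bonds, fused to a five-membered ring containing one oxygen and two sp³ carbons; a three-membered all-carbon ring bearing a positive charge on one carbon, with one C=C double bond.
The 8-membered ring has only sp² ring atoms; a planar conformation would have a fully conjugated π system of 8 electrons. But 8 = 4(2), which is 4n not 4n+2, so it is not aromatic (cyclooctatetraene) — cyclooctatetraene distorts into a non-planar tub to avoid antiaromaticity.
The 5-membered ring with two adjacent nitrogens (one N–H, one =N–) has a continuous p-orbital overlap around the ring; 2 ring double bonds (4 π electrons) plus a heteroatom lone pair (2) give 6 π electrons. 6 = 4(1)+2, so it is aromatic (pyrazole).
The 6-membered ring is planar and fully conjugated; 3 ring double bonds give 6 π electrons. Since 6 = 4n+2 (n=1), it is aromatic (benzene ring).
The 5-membered ring with one oxygen has two sp³ carbons, so it is not fully conjugated — not aromatic (oxolane ring).
The 3-membered ring is fully conjugated (every ring atom contributes a p orbital); 1 ring double bond (2 π electrons) plus the carbocation's empty p orbital (0, but keeps the ring conjugated) give 2 π electrons. That satisfies 4n+2 with n=0, so it is aromatic (cyclopropenyl cation).
3 of the 5 rings are aromatic. Total: 3.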